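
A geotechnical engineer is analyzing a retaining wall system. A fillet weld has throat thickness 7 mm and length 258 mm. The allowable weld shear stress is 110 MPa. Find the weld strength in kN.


Strength = throat * length * allowable stress
= 7 * 258 * 110 N
= 198660 N
= 198.66 kN

198.66 kN


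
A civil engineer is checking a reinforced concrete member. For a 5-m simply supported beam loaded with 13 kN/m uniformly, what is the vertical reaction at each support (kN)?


Total load = w * L = 13 * 5 = 65 kN
By symmetry, each reaction R = total / 2 = 65 / 2 = 32.5 kN

32.5 kN


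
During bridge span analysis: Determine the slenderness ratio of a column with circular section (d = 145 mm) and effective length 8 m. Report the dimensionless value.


Radius of gyration r = d / 4 = 145 / 4 = 36.25 mm
L_eff = 8000.0 mm
Slenderness ratio = L / r = 8000.0 / 36.25 = 220.69 (dimensionless)

220.69 (dimensionless)


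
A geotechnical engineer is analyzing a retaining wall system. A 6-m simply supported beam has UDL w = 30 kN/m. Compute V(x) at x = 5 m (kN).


R_A = w * L / 2 = 30 * 6 / 2 = 90.0 kN
V(x) = R_A - w * x = 90.0 - 30 * 5
= -60.0 kN

-60.0 kN


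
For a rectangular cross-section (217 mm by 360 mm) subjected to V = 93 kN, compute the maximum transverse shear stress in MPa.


A = b * h = 217 * 360 = 78120 mm^2
V = 93 kN = 93000.0 N
tau_max = 1.5 * V / A = 1.5 * 93000.0 / 78120
= 1.7857 MPa

1.7857 MPa


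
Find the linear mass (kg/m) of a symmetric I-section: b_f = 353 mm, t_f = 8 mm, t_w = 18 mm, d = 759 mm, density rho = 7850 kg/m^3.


A_flanges = 2 * 353 * 8 = 5648 mm^2
A_web = (759 - 2 * 8) * 18 = 13374 mm^2
A_total = 5648 + 13374 = 19022 mm^2 = 0.019022 m^2
Weight = rho * A = 7850 * 0.019022 = 149.3227 kg/m

149.3227 kg/m


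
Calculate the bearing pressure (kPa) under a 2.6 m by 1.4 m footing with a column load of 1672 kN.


A = 2.6 * 1.4 = 3.64 m^2
q = P / A = 1672 / 3.64
= 459.3407 kPa

459.3407 kPa


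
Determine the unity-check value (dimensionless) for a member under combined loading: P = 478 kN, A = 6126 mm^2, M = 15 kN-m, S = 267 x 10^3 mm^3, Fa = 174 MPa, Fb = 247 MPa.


f_a = P / A = 478000.0 / 6126 = 78.0281 MPa
f_b = M / S = 15000000.0 / 267000.0 = 56.1798 MPa
Ratio = f_a / Fa + f_b / Fb
= 78.0281 / 174 + 56.1798 / 247
= 0.6759 (dimensionless)

0.6759 (dimensionless)


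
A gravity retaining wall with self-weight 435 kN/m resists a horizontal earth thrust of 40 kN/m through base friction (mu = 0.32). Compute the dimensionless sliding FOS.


Resisting force = mu * W = 0.32 * 435 = 139.2 kN/m
FOS = Resisting / Driving = 139.2 / 40
= 3.48 (dimensionless)

3.48 (dimensionless)


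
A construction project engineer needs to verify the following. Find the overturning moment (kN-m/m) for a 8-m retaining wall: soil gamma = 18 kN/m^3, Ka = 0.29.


Pa = 0.5 * Ka * gamma * H^2
= 0.5 * 0.29 * 18 * 8^2
= 167.04 kN/m
Arm = H / 3 = 8 / 3 = 2.6667 m
Mo = Pa * arm = Pa * H / 3 = 167.04 * 8 / 3 = 445.44 kN-m/m

445.44 kN-m/m


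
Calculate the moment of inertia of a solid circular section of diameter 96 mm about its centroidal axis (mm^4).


r = d / 2 = 96 / 2 = 48.0 mm
I = pi * r^4 / 4 = pi * 48.0^4 / 4
= 4169220.18 mm^4

4169220.18 mm^4


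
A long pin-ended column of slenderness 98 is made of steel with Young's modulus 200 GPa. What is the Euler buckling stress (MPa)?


sigma_cr = pi^2 * E / lambda^2
= 9.8696 * 200000.0 / 98^2
= 9.8696 * 200000.0 / 9604
= 205.5311 MPa

205.5311 MPa


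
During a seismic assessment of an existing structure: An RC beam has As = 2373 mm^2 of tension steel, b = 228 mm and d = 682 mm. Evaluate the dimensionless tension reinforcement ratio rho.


rho = As / (b * d)
= 2373 / (228 * 682)
= 2373 / 155496
= 0.015261 (dimensionless)

0.015261 (dimensionless)


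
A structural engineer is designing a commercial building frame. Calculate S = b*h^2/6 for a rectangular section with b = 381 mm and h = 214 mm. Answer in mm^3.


S = b * h^2 / 6
= 381 * 214^2 / 6
= 381 * 45796 / 6
= 2908046.0 mm^3

2908046.0 mm^3


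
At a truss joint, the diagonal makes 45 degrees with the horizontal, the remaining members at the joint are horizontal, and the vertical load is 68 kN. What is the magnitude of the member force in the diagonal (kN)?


At the joint, only the diagonal has a vertical component, so vertical equilibrium gives:
F * sin(45) = 68
F = 68 / sin(45)
= 68 / 0.707107
= 96.17 kN

96.17 kN


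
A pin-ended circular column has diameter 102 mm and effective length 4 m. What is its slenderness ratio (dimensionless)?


Radius of gyration r = d / 4 = 102 / 4 = 25.5 mm
L_eff = 4000.0 mm
Slenderness ratio = L / r = 4000.0 / 25.5 = 156.86 (dimensionless)

156.86 (dimensionless)


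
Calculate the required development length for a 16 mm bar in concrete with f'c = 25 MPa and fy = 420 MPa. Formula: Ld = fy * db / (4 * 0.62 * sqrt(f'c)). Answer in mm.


Ld = (fy * db) / (4 * 0.62 * sqrt(f'c))
= (420 * 16) / (4 * 0.62 * sqrt(25))
= 6720 / 12.4
= 541.94 mm

541.94 mm


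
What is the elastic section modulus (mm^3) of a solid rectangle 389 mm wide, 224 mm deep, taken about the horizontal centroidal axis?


S = b * h^2 / 6
= 389 * 224^2 / 6
= 389 * 50176 / 6
= 3253077.33 mm^3

3253077.33 mm^3


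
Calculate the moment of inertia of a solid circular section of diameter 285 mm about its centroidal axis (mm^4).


r = d / 2 = 285 / 2 = 142.5 mm
I = pi * r^4 / 4 = pi * 142.5^4 / 4
= 323854054.62 mm^4

323854054.62 mm^4


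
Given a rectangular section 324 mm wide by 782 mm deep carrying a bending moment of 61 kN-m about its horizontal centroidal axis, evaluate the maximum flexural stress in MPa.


I = b * h^3 / 12 = 324 * 782^3 / 12 = 12911717736.0 mm^4
y = h / 2 = 782 / 2 = 391.0 mm
M = 61 kN-m = 61000000.0 N-mm
sigma = M * y / I = 61000000.0 * 391.0 / 12911717736.0
= 1.85 MPa

1.85 MPa


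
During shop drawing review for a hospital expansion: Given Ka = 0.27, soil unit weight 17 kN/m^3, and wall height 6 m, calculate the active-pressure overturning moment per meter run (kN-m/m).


Pa = 0.5 * Ka * gamma * H^2
= 0.5 * 0.27 * 17 * 6^2
= 82.62 kN/m
Arm = H / 3 = 6 / 3 = 2.0 m
Mo = Pa * arm = Pa * H / 3 = 82.62 * 6 / 3 = 165.24 kN-m/m

165.24 kN-m/m


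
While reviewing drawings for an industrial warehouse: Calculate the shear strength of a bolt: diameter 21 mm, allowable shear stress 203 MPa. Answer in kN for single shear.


A = pi * d^2 / 4 = pi * 21^2 / 4 = 346.3606 mm^2
V = f_v * A / 1000 = 203 * 346.3606 / 1000
= 70.3112 kN

70.3112 kN


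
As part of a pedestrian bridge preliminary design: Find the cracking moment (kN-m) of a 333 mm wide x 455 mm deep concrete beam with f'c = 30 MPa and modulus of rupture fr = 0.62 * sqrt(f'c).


fr = 0.62 * sqrt(30) = 0.62 * 5.4772 = 3.3959 MPa
I = 333 * 455^3 / 12 = 2613949406.25 mm^4
y_t = 227.5 mm
M_cr = fr * I / y_t = 3.3959 * 2613949406.25 / 227.5 N-mm
= 39.0183 kN-m

39.0183 kN-m


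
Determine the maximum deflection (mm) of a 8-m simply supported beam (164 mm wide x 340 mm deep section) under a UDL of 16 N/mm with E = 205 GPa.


I = 164 * 340^3 / 12 = 537154666.67 mm^4
L = 8000.0 mm, w = 16 N/mm, E = 205000.0 MPa
delta = 5 * w * L^4 / (384 * E * I)
= 5 * 16 * 8000.0^4 / (384 * 205000.0 * 537154666.67)
= 7.7494 mm

7.7494 mm


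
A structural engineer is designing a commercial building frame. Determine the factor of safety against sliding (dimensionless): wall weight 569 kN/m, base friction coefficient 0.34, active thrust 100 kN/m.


Resisting force = mu * W = 0.34 * 569 = 193.46 kN/m
FOS = Resisting / Driving = 193.46 / 100
= 1.9346 (dimensionless)

1.9346 (dimensionless)


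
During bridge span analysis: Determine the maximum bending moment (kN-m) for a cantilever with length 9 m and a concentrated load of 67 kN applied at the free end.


For a cantilever with a point load at the free end:
M_max = P * L = 67 * 9 = 603 kN-m

603 kN-m


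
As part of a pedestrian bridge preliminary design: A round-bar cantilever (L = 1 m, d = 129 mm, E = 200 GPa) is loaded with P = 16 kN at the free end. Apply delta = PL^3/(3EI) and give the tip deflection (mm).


I = pi * d^4 / 64 = pi * 129^4 / 64 = 13593420.13 mm^4
L = 1000.0 mm, P = 16000.0 N, E = 200000.0 MPa
delta = P * L^3 / (3 * E * I)
= 16000.0 * 1000.0^3 / (3 * 200000.0 * 13593420.13)
= 1.9617 mm

1.9617 mm


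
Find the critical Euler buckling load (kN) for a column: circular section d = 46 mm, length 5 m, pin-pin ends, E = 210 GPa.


I = pi * d^4 / 64 = 219786.61 mm^4
L = 5000.0 mm
P_cr = pi^2 * E * I / L^2
= 9.8696 * 210000.0 * 219786.61 / 5000.0^2
= 18221.34 N = 18.2213 kN

18.2213 kN


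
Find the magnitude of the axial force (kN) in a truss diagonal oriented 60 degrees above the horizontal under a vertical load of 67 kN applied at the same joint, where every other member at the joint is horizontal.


At the joint, only the diagonal has a vertical component, so vertical equilibrium gives:
F * sin(60) = 67
F = 67 / sin(60)
= 67 / 0.866025
= 77.36 kN

77.36 kN


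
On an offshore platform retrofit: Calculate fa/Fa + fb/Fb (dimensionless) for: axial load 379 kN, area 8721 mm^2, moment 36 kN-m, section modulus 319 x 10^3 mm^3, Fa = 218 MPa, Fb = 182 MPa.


f_a = P / A = 379000.0 / 8721 = 43.4583 MPa
f_b = M / S = 36000000.0 / 319000.0 = 112.8527 MPa
Ratio = f_a / Fa + f_b / Fb
= 43.4583 / 218 + 112.8527 / 182
= 0.8194 (dimensionless)

0.8194 (dimensionless)


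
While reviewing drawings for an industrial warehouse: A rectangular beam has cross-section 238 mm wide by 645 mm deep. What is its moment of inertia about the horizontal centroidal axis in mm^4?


I = b * h^3 / 12
= 238 * 645^3 / 12
= 238 * 268336125 / 12
= 5321999812.5 mm^4

5321999812.5 mm^4


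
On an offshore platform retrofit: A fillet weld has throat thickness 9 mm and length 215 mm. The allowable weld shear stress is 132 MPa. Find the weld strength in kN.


Strength = throat * length * allowable stress
= 9 * 215 * 132 N
= 255420 N
= 255.42 kN

255.42 kN


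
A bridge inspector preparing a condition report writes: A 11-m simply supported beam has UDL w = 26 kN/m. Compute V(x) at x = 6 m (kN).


R_A = w * L / 2 = 26 * 11 / 2 = 143.0 kN
V(x) = R_A - w * x = 143.0 - 26 * 6
= -13.0 kN

-13.0 kN


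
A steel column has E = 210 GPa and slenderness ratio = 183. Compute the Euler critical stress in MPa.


sigma_cr = pi^2 * E / lambda^2
= 9.8696 * 210000.0 / 183^2
= 9.8696 * 210000.0 / 33489
= 61.8895 MPa

61.8895 MPa


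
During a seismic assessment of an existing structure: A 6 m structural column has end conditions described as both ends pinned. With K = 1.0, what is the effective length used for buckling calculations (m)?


L_eff = K * L
= 1.0 * 6
= 6.0 m

6.0 m


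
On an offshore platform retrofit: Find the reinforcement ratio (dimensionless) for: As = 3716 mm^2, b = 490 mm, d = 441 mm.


rho = As / (b * d)
= 3716 / (490 * 441)
= 3716 / 216090
= 0.017197 (dimensionless)

0.017197 (dimensionless)


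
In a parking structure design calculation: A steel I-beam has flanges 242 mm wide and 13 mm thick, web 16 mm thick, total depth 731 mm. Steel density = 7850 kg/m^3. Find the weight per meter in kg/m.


A_flanges = 2 * 242 * 13 = 6292 mm^2
A_web = (731 - 2 * 13) * 16 = 11280 mm^2
A_total = 6292 + 11280 = 17572 mm^2 = 0.017572 m^2
Weight = rho * A = 7850 * 0.017572 = 137.9402 kg/m

137.9402 kg/m


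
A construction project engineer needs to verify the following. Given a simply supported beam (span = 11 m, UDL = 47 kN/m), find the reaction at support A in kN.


Total load = w * L = 47 * 11 = 517 kN
By symmetry, each reaction R = total / 2 = 517 / 2 = 258.5 kN

258.5 kN


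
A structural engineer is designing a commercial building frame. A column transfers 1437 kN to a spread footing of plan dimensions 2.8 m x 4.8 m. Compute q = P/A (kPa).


A = 2.8 * 4.8 = 13.44 m^2
q = P / A = 1437 / 13.44
= 106.9196 kPa

106.9196 kPa


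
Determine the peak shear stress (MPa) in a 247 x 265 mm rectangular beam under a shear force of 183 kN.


A = b * h = 247 * 265 = 65455 mm^2
V = 183 kN = 183000.0 N
tau_max = 1.5 * V / A = 1.5 * 183000.0 / 65455
= 4.1937 MPa

4.1937 MPa


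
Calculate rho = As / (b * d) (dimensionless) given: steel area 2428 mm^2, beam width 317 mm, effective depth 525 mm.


rho = As / (b * d)
= 2428 / (317 * 525)
= 2428 / 166425
= 0.014589 (dimensionless)

0.014589 (dimensionless)


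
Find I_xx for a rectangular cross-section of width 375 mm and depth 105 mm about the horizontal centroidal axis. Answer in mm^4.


I = b * h^3 / 12
= 375 * 105^3 / 12
= 375 * 1157625 / 12
= 36175781.25 mm^4

36175781.25 mm^4


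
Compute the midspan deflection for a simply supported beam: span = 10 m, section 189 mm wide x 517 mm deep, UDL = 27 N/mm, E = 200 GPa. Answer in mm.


I = 189 * 517^3 / 12 = 2176467504.75 mm^4
L = 10000.0 mm, w = 27 N/mm, E = 200000.0 MPa
delta = 5 * w * L^4 / (384 * E * I)
= 5 * 27 * 10000.0^4 / (384 * 200000.0 * 2176467504.75)
= 8.0764 mm

8.0764 mm


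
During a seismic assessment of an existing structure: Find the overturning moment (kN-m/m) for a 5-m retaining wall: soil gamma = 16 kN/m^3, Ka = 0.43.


Pa = 0.5 * Ka * gamma * H^2
= 0.5 * 0.43 * 16 * 5^2
= 86.0 kN/m
Arm = H / 3 = 5 / 3 = 1.6667 m
Mo = Pa * arm = Pa * H / 3 = 86.0 * 5 / 3 = 143.3333 kN-m/m

143.3333 kN-m/m


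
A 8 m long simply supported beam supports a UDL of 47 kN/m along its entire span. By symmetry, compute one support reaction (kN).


Total load = w * L = 47 * 8 = 376 kN
By symmetry, each reaction R = total / 2 = 376 / 2 = 188.0 kN

188.0 kN


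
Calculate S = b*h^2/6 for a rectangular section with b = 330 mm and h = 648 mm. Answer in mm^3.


S = b * h^2 / 6
= 330 * 648^2 / 6
= 330 * 419904 / 6
= 23094720.0 mm^3

23094720.0 mm^3


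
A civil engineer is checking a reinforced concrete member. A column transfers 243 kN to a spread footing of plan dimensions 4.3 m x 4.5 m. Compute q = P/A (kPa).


A = 4.3 * 4.5 = 19.35 m^2
q = P / A = 243 / 19.35
= 12.5581 kPa

12.5581 kPa


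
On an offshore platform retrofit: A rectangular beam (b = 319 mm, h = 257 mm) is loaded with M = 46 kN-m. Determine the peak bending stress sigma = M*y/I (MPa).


I = b * h^3 / 12 = 319 * 257^3 / 12 = 451241263.92 mm^4
y = h / 2 = 257 / 2 = 128.5 mm
M = 46 kN-m = 46000000.0 N-mm
sigma = M * y / I = 46000000.0 * 128.5 / 451241263.92
= 13.1 MPa

13.1 MPa


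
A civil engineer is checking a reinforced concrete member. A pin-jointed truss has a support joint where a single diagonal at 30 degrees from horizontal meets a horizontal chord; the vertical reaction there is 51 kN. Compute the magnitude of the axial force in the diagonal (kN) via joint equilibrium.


At the joint, only the diagonal has a vertical component, so vertical equilibrium gives:
F * sin(30) = 51
F = 51 / sin(30)
= 51 / 0.5
= 102.0 kN

102.0 kN


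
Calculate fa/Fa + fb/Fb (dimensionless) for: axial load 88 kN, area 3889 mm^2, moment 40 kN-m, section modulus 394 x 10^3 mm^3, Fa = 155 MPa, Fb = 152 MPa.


f_a = P / A = 88000.0 / 3889 = 22.6279 MPa
f_b = M / S = 40000000.0 / 394000.0 = 101.5228 MPa
Ratio = f_a / Fa + f_b / Fb
= 22.6279 / 155 + 101.5228 / 152
= 0.8139 (dimensionless)

0.8139 (dimensionless)


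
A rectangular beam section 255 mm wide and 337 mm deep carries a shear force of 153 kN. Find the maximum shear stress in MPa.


A = b * h = 255 * 337 = 85935 mm^2
V = 153 kN = 153000.0 N
tau_max = 1.5 * V / A = 1.5 * 153000.0 / 85935
= 2.6706 MPa

2.6706 MPa


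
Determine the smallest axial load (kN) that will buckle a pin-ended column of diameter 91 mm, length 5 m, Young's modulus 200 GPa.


I = pi * d^4 / 64 = 3366165.53 mm^4
L = 5000.0 mm
P_cr = pi^2 * E * I / L^2
= 9.8696 * 200000.0 * 3366165.53 / 5000.0^2
= 265781.78 N = 265.7818 kN

265.7818 kN


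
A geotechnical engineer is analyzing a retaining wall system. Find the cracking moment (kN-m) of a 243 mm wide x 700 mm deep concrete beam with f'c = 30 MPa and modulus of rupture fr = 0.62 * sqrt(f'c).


fr = 0.62 * sqrt(30) = 0.62 * 5.4772 = 3.3959 MPa
I = 243 * 700^3 / 12 = 6945750000.0 mm^4
y_t = 350.0 mm
M_cr = fr * I / y_t = 3.3959 * 6945750000.0 / 350.0 N-mm
= 67.3912 kN-m

67.3912 kN-m


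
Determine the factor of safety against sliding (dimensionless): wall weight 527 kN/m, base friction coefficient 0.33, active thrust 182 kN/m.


Resisting force = mu * W = 0.33 * 527 = 173.91 kN/m
FOS = Resisting / Driving = 173.91 / 182
= 0.9555 (dimensionless)

0.9555 (dimensionless)


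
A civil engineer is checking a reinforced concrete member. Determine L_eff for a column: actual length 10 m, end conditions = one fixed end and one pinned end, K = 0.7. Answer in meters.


L_eff = K * L
= 0.7 * 10
= 7.0 m

7.0 m


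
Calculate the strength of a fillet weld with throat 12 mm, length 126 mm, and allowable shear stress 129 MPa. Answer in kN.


Strength = throat * length * allowable stress
= 12 * 126 * 129 N
= 195048 N
= 195.05 kN

195.05 kN


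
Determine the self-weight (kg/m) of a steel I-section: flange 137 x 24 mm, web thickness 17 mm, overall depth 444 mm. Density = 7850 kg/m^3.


A_flanges = 2 * 137 * 24 = 6576 mm^2
A_web = (444 - 2 * 24) * 17 = 6732 mm^2
A_total = 6576 + 6732 = 13308 mm^2 = 0.013308 m^2
Weight = rho * A = 7850 * 0.013308 = 104.4678 kg/m

104.4678 kg/m


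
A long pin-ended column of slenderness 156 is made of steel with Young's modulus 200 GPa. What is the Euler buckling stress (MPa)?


sigma_cr = pi^2 * E / lambda^2
= 9.8696 * 200000.0 / 156^2
= 9.8696 * 200000.0 / 24336
= 81.1111 MPa

81.1111 MPa


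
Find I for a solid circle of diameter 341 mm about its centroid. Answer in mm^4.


r = d / 2 = 341 / 2 = 170.5 mm
I = pi * r^4 / 4 = pi * 170.5^4 / 4
= 663723836.22 mm^4

663723836.22 mm^4


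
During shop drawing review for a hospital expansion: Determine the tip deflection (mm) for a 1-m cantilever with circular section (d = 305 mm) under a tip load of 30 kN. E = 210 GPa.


I = pi * d^4 / 64 = pi * 305^4 / 64 = 424785081.72 mm^4
L = 1000.0 mm, P = 30000.0 N, E = 210000.0 MPa
delta = P * L^3 / (3 * E * I)
= 30000.0 * 1000.0^3 / (3 * 210000.0 * 424785081.72)
= 0.1121 mm

0.1121 mm


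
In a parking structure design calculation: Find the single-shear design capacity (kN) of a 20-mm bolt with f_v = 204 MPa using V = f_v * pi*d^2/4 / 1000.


A = pi * d^2 / 4 = pi * 20^2 / 4 = 314.1593 mm^2
V = f_v * A / 1000 = 204 * 314.1593 / 1000
= 64.0885 kN

64.0885 kN


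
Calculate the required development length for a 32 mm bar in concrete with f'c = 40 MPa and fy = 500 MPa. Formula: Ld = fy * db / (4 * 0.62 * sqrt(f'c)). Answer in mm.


Ld = (fy * db) / (4 * 0.62 * sqrt(f'c))
= (500 * 32) / (4 * 0.62 * sqrt(40))
= 16000 / 15.6849
= 1020.09 mm

1020.09 mm


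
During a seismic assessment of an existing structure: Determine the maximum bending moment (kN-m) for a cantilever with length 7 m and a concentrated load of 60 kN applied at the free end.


For a cantilever with a point load at the free end:
M_max = P * L = 60 * 7 = 420 kN-m

420 kN-m


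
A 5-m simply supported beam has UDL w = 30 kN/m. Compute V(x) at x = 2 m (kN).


R_A = w * L / 2 = 30 * 5 / 2 = 75.0 kN
V(x) = R_A - w * x = 75.0 - 30 * 2
= 15.0 kN

15.0 kN


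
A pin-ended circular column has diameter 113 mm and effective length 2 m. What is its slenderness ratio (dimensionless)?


Radius of gyration r = d / 4 = 113 / 4 = 28.25 mm
L_eff = 2000.0 mm
Slenderness ratio = L / r = 2000.0 / 28.25 = 70.8 (dimensionless)

70.8 (dimensionless)


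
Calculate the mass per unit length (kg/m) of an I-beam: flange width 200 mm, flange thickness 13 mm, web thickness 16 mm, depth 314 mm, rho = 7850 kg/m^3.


A_flanges = 2 * 200 * 13 = 5200 mm^2
A_web = (314 - 2 * 13) * 16 = 4608 mm^2
A_total = 5200 + 4608 = 9808 mm^2 = 0.009808 m^2
Weight = rho * A = 7850 * 0.009808 = 76.9928 kg/m

76.9928 kg/m


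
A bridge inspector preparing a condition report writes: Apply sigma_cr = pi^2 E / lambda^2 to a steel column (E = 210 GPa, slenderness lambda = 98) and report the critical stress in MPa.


sigma_cr = pi^2 * E / lambda^2
= 9.8696 * 210000.0 / 98^2
= 9.8696 * 210000.0 / 9604
= 215.8077 MPa

215.8077 MPa


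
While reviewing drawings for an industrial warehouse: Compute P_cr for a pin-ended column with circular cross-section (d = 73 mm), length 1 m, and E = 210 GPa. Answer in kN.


I = pi * d^4 / 64 = 1393995.4 mm^4
L = 1000.0 mm
P_cr = pi^2 * E * I / L^2
= 9.8696 * 210000.0 * 1393995.4 / 1000.0^2
= 2889218.45 N = 2889.2184 kN

2889.2184 kN


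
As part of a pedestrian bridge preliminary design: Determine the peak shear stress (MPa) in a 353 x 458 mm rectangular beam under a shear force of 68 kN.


A = b * h = 353 * 458 = 161674 mm^2
V = 68 kN = 68000.0 N
tau_max = 1.5 * V / A = 1.5 * 68000.0 / 161674
= 0.6309 MPa

0.6309 MPa


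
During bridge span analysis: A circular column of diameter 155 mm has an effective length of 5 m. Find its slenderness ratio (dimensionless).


Radius of gyration r = d / 4 = 155 / 4 = 38.75 mm
L_eff = 5000.0 mm
Slenderness ratio = L / r = 5000.0 / 38.75 = 129.03 (dimensionless)

129.03 (dimensionless)


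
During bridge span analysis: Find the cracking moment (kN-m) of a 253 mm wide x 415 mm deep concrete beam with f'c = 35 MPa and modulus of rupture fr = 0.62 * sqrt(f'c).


fr = 0.62 * sqrt(35) = 0.62 * 5.9161 = 3.668 MPa
I = 253 * 415^3 / 12 = 1506896989.58 mm^4
y_t = 207.5 mm
M_cr = fr * I / y_t = 3.668 * 1506896989.58 / 207.5 N-mm
= 26.6374 kN-m

26.6374 kN-m


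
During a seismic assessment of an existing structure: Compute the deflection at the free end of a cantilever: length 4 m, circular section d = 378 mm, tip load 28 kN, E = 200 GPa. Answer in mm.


I = pi * d^4 / 64 = pi * 378^4 / 64 = 1002160077.64 mm^4
L = 4000.0 mm, P = 28000.0 N, E = 200000.0 MPa
delta = P * L^3 / (3 * E * I)
= 28000.0 * 4000.0^3 / (3 * 200000.0 * 1002160077.64)
= 2.9802 mm

2.9802 mm


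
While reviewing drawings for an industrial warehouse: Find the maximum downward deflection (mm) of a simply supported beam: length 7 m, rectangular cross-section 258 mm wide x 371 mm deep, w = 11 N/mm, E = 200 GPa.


I = 258 * 371^3 / 12 = 1097893436.5 mm^4
L = 7000.0 mm, w = 11 N/mm, E = 200000.0 MPa
delta = 5 * w * L^4 / (384 * E * I)
= 5 * 11 * 7000.0^4 / (384 * 200000.0 * 1097893436.5)
= 1.5662 mm

1.5662 mm


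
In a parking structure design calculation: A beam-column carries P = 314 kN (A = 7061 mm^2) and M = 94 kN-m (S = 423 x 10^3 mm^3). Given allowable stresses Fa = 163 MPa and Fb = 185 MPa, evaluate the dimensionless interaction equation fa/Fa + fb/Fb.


f_a = P / A = 314000.0 / 7061 = 44.4696 MPa
f_b = M / S = 94000000.0 / 423000.0 = 222.2222 MPa
Ratio = f_a / Fa + f_b / Fb
= 44.4696 / 163 + 222.2222 / 185
= 1.474 (dimensionless)

1.474 (dimensionless)


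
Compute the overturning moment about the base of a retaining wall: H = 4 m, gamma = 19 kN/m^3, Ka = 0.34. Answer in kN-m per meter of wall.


Pa = 0.5 * Ka * gamma * H^2
= 0.5 * 0.34 * 19 * 4^2
= 51.68 kN/m
Arm = H / 3 = 4 / 3 = 1.3333 m
Mo = Pa * arm = Pa * H / 3 = 51.68 * 4 / 3 = 68.9067 kN-m/m

68.9067 kN-m/m


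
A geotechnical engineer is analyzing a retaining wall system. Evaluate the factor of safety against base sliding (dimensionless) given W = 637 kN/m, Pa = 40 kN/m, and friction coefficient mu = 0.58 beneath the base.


Resisting force = mu * W = 0.58 * 637 = 369.46 kN/m
FOS = Resisting / Driving = 369.46 / 40
= 9.2365 (dimensionless)

9.2365 (dimensionless)


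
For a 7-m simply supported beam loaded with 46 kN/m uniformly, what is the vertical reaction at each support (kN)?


Total load = w * L = 46 * 7 = 322 kN
By symmetry, each reaction R = total / 2 = 322 / 2 = 161.0 kN

161.0 kN


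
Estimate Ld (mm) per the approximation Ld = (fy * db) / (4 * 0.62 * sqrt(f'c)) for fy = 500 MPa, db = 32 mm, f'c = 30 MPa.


Ld = (fy * db) / (4 * 0.62 * sqrt(f'c))
= (500 * 32) / (4 * 0.62 * sqrt(30))
= 16000 / 13.5835
= 1177.9 mm

1177.9 mm


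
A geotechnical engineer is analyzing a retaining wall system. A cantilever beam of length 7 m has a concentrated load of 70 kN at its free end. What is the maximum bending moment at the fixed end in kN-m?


For a cantilever with a point load at the free end:
M_max = P * L = 70 * 7 = 490 kN-m

490 kN-m


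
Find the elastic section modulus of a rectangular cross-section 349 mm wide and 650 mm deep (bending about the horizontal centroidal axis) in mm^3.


S = b * h^2 / 6
= 349 * 650^2 / 6
= 349 * 422500 / 6
= 24575416.67 mm^3

24575416.67 mm^3


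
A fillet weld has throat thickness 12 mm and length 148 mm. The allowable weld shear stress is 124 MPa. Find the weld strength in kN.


Strength = throat * length * allowable stress
= 12 * 148 * 124 N
= 220224 N
= 220.22 kN

220.22 kN


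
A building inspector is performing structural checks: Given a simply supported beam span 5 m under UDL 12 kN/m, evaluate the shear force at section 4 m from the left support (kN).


R_A = w * L / 2 = 12 * 5 / 2 = 30.0 kN
V(x) = R_A - w * x = 30.0 - 12 * 4
= -18.0 kN

-18.0 kN


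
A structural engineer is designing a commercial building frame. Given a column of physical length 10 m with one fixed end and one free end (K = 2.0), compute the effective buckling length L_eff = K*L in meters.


L_eff = K * L
= 2.0 * 10
= 20.0 m

20.0 m


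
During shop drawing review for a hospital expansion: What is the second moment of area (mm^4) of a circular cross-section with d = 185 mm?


r = d / 2 = 185 / 2 = 92.5 mm
I = pi * r^4 / 4 = pi * 92.5^4 / 4
= 57498539.35 mm^4

57498539.35 mm^4


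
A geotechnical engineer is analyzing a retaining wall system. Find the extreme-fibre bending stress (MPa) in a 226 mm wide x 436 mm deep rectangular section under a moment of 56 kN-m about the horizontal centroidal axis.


I = b * h^3 / 12 = 226 * 436^3 / 12 = 1560941621.33 mm^4
y = h / 2 = 436 / 2 = 218.0 mm
M = 56 kN-m = 56000000.0 N-mm
sigma = M * y / I = 56000000.0 * 218.0 / 1560941621.33
= 7.82 MPa

7.82 MPa


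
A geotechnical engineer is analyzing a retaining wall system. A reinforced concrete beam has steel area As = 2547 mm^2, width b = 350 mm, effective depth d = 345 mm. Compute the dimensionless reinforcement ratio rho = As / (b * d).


rho = As / (b * d)
= 2547 / (350 * 345)
= 2547 / 120750
= 0.021093 (dimensionless)

0.021093 (dimensionless)


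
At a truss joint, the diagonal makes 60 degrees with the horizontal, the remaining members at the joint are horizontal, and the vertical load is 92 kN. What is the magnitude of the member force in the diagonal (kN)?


At the joint, only the diagonal has a vertical component, so vertical equilibrium gives:
F * sin(60) = 92
F = 92 / sin(60)
= 92 / 0.866025
= 106.23 kN

106.23 kN


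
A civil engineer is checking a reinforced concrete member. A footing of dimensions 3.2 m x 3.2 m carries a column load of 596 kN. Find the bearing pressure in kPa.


A = 3.2 * 3.2 = 10.24 m^2
q = P / A = 596 / 10.24
= 58.2031 kPa

58.2031 kPa


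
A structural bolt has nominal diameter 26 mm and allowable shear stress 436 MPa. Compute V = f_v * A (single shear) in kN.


A = pi * d^2 / 4 = pi * 26^2 / 4 = 530.9292 mm^2
V = f_v * A / 1000 = 436 * 530.9292 / 1000
= 231.4851 kN

231.4851 kN


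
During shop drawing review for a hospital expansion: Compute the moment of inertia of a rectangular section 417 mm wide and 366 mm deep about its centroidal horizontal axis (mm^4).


I = b * h^3 / 12
= 417 * 366^3 / 12
= 417 * 49027896 / 12
= 1703719386.0 mm^4

1703719386.0 mm^4


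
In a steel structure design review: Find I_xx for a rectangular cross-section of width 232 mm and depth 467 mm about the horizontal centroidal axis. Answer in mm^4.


I = b * h^3 / 12
= 232 * 467^3 / 12
= 232 * 101847563 / 12
= 1969052884.67 mm^4

1969052884.67 mm^4


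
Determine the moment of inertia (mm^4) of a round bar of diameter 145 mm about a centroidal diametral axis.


r = d / 2 = 145 / 2 = 72.5 mm
I = pi * r^4 / 4 = pi * 72.5^4 / 4
= 21699109.31 mm^4

21699109.31 mm^4


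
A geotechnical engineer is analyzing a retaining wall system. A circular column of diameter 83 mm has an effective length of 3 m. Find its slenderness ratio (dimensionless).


Radius of gyration r = d / 4 = 83 / 4 = 20.75 mm
L_eff = 3000.0 mm
Slenderness ratio = L / r = 3000.0 / 20.75 = 144.58 (dimensionless)

144.58 (dimensionless)


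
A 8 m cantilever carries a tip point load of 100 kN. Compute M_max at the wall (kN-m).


For a cantilever with a point load at the free end:
M_max = P * L = 100 * 8 = 800 kN-m

800 kN-m


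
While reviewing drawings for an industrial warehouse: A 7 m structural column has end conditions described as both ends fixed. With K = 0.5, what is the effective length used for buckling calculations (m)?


L_eff = K * L
= 0.5 * 7
= 3.5 m

3.5 m


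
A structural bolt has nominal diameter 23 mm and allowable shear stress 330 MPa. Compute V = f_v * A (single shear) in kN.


A = pi * d^2 / 4 = pi * 23^2 / 4 = 415.4756 mm^2
V = f_v * A / 1000 = 330 * 415.4756 / 1000
= 137.107 kN

137.107 kN


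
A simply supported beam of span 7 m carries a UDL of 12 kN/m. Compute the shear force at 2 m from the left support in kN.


R_A = w * L / 2 = 12 * 7 / 2 = 42.0 kN
V(x) = R_A - w * x = 42.0 - 12 * 2
= 18.0 kN

18.0 kN


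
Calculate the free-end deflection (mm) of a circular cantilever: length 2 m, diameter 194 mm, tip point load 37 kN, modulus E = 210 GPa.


I = pi * d^4 / 64 = pi * 194^4 / 64 = 69530734.7 mm^4
L = 2000.0 mm, P = 37000.0 N, E = 210000.0 MPa
delta = P * L^3 / (3 * E * I)
= 37000.0 * 2000.0^3 / (3 * 210000.0 * 69530734.7)
= 6.7573 mm

6.7573 mm


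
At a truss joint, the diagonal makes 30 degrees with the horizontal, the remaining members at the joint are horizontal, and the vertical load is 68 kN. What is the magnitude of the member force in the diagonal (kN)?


At the joint, only the diagonal has a vertical component, so vertical equilibrium gives:
F * sin(30) = 68
F = 68 / sin(30)
= 68 / 0.5
= 136.0 kN

136.0 kN


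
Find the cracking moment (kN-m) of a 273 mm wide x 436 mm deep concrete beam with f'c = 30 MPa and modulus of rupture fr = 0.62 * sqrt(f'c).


fr = 0.62 * sqrt(30) = 0.62 * 5.4772 = 3.3959 MPa
I = 273 * 436^3 / 12 = 1885562224.0 mm^4
y_t = 218.0 mm
M_cr = fr * I / y_t = 3.3959 * 1885562224.0 / 218.0 N-mm
= 29.3722 kN-m

29.3722 kN-m


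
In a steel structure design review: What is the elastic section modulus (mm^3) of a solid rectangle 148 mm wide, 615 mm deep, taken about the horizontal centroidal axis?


S = b * h^2 / 6
= 148 * 615^2 / 6
= 148 * 378225 / 6
= 9329550.0 mm^3

9329550.0 mm^3


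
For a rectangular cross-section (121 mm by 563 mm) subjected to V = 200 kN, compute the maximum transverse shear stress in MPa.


A = b * h = 121 * 563 = 68123 mm^2
V = 200 kN = 200000.0 N
tau_max = 1.5 * V / A = 1.5 * 200000.0 / 68123
= 4.4038 MPa

4.4038 MPa


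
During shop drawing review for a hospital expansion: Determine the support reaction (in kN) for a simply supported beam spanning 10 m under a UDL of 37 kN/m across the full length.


Total load = w * L = 37 * 10 = 370 kN
By symmetry, each reaction R = total / 2 = 370 / 2 = 185.0 kN

185.0 kN


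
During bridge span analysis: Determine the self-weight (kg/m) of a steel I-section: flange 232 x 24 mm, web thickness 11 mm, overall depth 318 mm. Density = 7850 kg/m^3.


A_flanges = 2 * 232 * 24 = 11136 mm^2
A_web = (318 - 2 * 24) * 11 = 2970 mm^2
A_total = 11136 + 2970 = 14106 mm^2 = 0.014106 m^2
Weight = rho * A = 7850 * 0.014106 = 110.7321 kg/m

110.7321 kg/m


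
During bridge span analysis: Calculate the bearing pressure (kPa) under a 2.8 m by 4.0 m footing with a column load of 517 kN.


A = 2.8 * 4.0 = 11.2 m^2
q = P / A = 517 / 11.2
= 46.1607 kPa

46.1607 kPa


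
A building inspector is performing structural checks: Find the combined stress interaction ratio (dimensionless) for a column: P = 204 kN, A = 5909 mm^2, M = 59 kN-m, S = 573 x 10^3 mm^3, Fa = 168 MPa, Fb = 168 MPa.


f_a = P / A = 204000.0 / 5909 = 34.5236 MPa
f_b = M / S = 59000000.0 / 573000.0 = 102.9668 MPa
Ratio = f_a / Fa + f_b / Fb
= 34.5236 / 168 + 102.9668 / 168
= 0.8184 (dimensionless)

0.8184 (dimensionless)


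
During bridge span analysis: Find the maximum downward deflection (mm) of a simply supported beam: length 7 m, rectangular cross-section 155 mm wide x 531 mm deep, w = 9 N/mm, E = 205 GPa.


I = 155 * 531^3 / 12 = 1933900008.75 mm^4
L = 7000.0 mm, w = 9 N/mm, E = 205000.0 MPa
delta = 5 * w * L^4 / (384 * E * I)
= 5 * 9 * 7000.0^4 / (384 * 205000.0 * 1933900008.75)
= 0.7097 mm

0.7097 mm


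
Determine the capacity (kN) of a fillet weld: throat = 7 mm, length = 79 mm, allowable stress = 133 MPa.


Strength = throat * length * allowable stress
= 7 * 79 * 133 N
= 73549 N
= 73.55 kN

73.55 kN


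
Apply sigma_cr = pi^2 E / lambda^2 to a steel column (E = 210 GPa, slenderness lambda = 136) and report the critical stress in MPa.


sigma_cr = pi^2 * E / lambda^2
= 9.8696 * 210000.0 / 136^2
= 9.8696 * 210000.0 / 18496
= 112.0576 MPa

112.0576 MPa


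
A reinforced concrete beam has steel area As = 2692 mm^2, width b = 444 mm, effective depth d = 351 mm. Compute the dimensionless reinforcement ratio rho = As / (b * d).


rho = As / (b * d)
= 2692 / (444 * 351)
= 2692 / 155844
= 0.017274 (dimensionless)

0.017274 (dimensionless)


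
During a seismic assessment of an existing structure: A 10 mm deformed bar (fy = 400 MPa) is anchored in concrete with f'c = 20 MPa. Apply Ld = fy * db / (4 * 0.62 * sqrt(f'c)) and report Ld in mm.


Ld = (fy * db) / (4 * 0.62 * sqrt(f'c))
= (400 * 10) / (4 * 0.62 * sqrt(20))
= 4000 / 11.0909
= 360.66 mm

360.66 mm


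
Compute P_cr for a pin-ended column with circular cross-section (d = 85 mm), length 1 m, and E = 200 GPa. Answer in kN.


I = pi * d^4 / 64 = 2562392.19 mm^4
L = 1000.0 mm
P_cr = pi^2 * E * I / L^2
= 9.8696 * 200000.0 * 2562392.19 / 1000.0^2
= 5057959.44 N = 5057.9594 kN

5057.9594 kN


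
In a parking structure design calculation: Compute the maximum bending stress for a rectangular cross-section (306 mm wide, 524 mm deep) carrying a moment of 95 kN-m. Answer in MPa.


I = b * h^3 / 12 = 306 * 524^3 / 12 = 3668884512.0 mm^4
y = h / 2 = 524 / 2 = 262.0 mm
M = 95 kN-m = 95000000.0 N-mm
sigma = M * y / I = 95000000.0 * 262.0 / 3668884512.0
= 6.78 MPa

6.78 MPa


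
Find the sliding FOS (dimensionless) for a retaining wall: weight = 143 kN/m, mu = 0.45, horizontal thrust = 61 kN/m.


Resisting force = mu * W = 0.45 * 143 = 64.35 kN/m
FOS = Resisting / Driving = 64.35 / 61
= 1.0549 (dimensionless)

1.0549 (dimensionless)


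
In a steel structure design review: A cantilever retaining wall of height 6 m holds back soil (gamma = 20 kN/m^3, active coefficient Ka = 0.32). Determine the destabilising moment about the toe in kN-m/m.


Pa = 0.5 * Ka * gamma * H^2
= 0.5 * 0.32 * 20 * 6^2
= 115.2 kN/m
Arm = H / 3 = 6 / 3 = 2.0 m
Mo = Pa * arm = Pa * H / 3 = 115.2 * 6 / 3 = 230.4 kN-m/m

230.4 kN-m/m


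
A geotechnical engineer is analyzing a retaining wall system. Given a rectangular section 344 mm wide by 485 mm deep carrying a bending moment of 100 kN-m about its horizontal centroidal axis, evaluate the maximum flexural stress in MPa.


I = b * h^3 / 12 = 344 * 485^3 / 12 = 3270411583.33 mm^4
y = h / 2 = 485 / 2 = 242.5 mm
M = 100 kN-m = 100000000.0 N-mm
sigma = M * y / I = 100000000.0 * 242.5 / 3270411583.33
= 7.41 MPa

7.41 MPa


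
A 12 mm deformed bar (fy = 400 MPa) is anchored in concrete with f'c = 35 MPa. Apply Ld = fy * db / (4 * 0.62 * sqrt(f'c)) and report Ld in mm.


Ld = (fy * db) / (4 * 0.62 * sqrt(f'c))
= (400 * 12) / (4 * 0.62 * sqrt(35))
= 4800 / 14.6719
= 327.16 mm

327.16 mm


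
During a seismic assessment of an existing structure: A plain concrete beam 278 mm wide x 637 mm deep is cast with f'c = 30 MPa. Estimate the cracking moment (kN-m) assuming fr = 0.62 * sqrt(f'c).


fr = 0.62 * sqrt(30) = 0.62 * 5.4772 = 3.3959 MPa
I = 278 * 637^3 / 12 = 5988000761.17 mm^4
y_t = 318.5 mm
M_cr = fr * I / y_t = 3.3959 * 5988000761.17 / 318.5 N-mm
= 63.8447 kN-m

63.8447 kN-m


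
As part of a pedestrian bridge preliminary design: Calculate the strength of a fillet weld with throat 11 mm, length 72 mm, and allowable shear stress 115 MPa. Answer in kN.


Strength = throat * length * allowable stress
= 11 * 72 * 115 N
= 91080 N
= 91.08 kN

91.08 kN


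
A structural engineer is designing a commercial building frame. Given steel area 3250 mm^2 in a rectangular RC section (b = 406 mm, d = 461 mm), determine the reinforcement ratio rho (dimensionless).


rho = As / (b * d)
= 3250 / (406 * 461)
= 3250 / 187166
= 0.017364 (dimensionless)

0.017364 (dimensionless)


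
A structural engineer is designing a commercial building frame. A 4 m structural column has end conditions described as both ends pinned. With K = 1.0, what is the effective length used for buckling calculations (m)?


L_eff = K * L
= 1.0 * 4
= 4.0 m

4.0 m


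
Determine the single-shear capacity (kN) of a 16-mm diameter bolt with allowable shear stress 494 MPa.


A = pi * d^2 / 4 = pi * 16^2 / 4 = 201.0619 mm^2
V = f_v * A / 1000 = 494 * 201.0619 / 1000
= 99.3246 kN

99.3246 kN


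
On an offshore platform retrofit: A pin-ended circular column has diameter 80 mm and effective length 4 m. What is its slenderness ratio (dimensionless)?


Radius of gyration r = d / 4 = 80 / 4 = 20.0 mm
L_eff = 4000.0 mm
Slenderness ratio = L / r = 4000.0 / 20.0 = 200.0 (dimensionless)

200.0 (dimensionless)


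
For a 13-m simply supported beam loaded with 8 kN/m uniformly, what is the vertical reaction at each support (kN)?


Total load = w * L = 8 * 13 = 104 kN
By symmetry, each reaction R = total / 2 = 104 / 2 = 52.0 kN

52.0 kN


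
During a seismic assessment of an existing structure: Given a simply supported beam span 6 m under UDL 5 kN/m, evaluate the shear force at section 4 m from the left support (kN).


R_A = w * L / 2 = 5 * 6 / 2 = 15.0 kN
V(x) = R_A - w * x = 15.0 - 5 * 4
= -5.0 kN

-5.0 kN


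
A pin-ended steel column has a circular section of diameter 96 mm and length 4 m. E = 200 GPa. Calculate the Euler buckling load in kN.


I = pi * d^4 / 64 = 4169220.18 mm^4
L = 4000.0 mm
P_cr = pi^2 * E * I / L^2
= 9.8696 * 200000.0 * 4169220.18 / 4000.0^2
= 514356.92 N = 514.3569 kN

514.3569 kN


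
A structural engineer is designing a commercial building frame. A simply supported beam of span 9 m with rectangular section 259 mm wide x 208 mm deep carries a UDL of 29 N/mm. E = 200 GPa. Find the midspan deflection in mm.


I = 259 * 208^3 / 12 = 194226517.33 mm^4
L = 9000.0 mm, w = 29 N/mm, E = 200000.0 MPa
delta = 5 * w * L^4 / (384 * E * I)
= 5 * 29 * 9000.0^4 / (384 * 200000.0 * 194226517.33)
= 63.7776 mm

63.7776 mm


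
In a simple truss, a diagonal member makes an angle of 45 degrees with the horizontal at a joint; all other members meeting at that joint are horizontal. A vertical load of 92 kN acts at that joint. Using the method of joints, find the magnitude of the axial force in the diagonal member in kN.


At the joint, only the diagonal has a vertical component, so vertical equilibrium gives:
F * sin(45) = 92
F = 92 / sin(45)
= 92 / 0.707107
= 130.11 kN

130.11 kN


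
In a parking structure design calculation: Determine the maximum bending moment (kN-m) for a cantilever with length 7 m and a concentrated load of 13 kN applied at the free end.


For a cantilever with a point load at the free end:
M_max = P * L = 13 * 7 = 91 kN-m

91 kN-m


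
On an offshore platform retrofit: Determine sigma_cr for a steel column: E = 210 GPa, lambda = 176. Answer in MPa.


sigma_cr = pi^2 * E / lambda^2
= 9.8696 * 210000.0 / 176^2
= 9.8696 * 210000.0 / 30976
= 66.9104 MPa

66.9104 MPa
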